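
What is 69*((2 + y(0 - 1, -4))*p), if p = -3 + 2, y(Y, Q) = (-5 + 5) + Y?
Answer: -69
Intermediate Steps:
y(Y, Q) = Y (y(Y, Q) = 0 + Y = Y)
p = -1
69*((2 + y(0 - 1, -4))*p) = 69*((2 + (0 - 1))*(-1)) = 69*((2 - 1)*(-1)) = 69*(1*(-1)) = 69*(-1) = -69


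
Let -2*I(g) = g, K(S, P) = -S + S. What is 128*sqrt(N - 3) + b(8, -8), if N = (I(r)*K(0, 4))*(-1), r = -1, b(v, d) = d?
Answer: -8 + 128*I*sqrt(3) ≈ -8.0 + 221.7*I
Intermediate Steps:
K(S, P) = 0
I(g) = -g/2
N = 0 (N = (-1/2*(-1)*0)*(-1) = ((1/2)*0)*(-1) = 0*(-1) = 0)
128*sqrt(N - 3) + b(8, -8) = 128*sqrt(0 - 3) - 8 = 128*sqrt(-3) - 8 = 128*(I*sqrt(3)) - 8 = 128*I*sqrt(3) - 8 = -8 + 128*I*sqrt(3)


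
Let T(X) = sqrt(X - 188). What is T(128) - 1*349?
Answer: -349 + 2*I*sqrt(15) ≈ -349.0 + 7.746*I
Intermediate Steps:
T(X) = sqrt(-188 + X)
T(128) - 1*349 = sqrt(-188 + 128) - 1*349 = sqrt(-60) - 349 = 2*I*sqrt(15) - 349 = -349 + 2*I*sqrt(15)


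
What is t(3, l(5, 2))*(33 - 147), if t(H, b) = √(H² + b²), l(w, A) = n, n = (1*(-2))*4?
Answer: -114*√73 ≈ -974.02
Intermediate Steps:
n = -8 (n = -2*4 = -8)
l(w, A) = -8
t(3, l(5, 2))*(33 - 147) = √(3² + (-8)²)*(33 - 147) = √(9 + 64)*(-114) = √73*(-114) = -114*√73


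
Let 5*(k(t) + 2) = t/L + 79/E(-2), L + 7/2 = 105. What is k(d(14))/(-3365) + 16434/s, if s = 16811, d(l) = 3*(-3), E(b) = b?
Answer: 112598288163/114835100450 ≈ 0.98052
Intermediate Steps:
L = 203/2 (L = -7/2 + 105 = 203/2 ≈ 101.50)
d(l) = -9
k(t) = -99/10 + 2*t/1015 (k(t) = -2 + (t/(203/2) + 79/(-2))/5 = -2 + (t*(2/203) + 79*(-1/2))/5 = -2 + (2*t/203 - 79/2)/5 = -2 + (-79/2 + 2*t/203)/5 = -2 + (-79/10 + 2*t/1015) = -99/10 + 2*t/1015)
k(d(14))/(-3365) + 16434/s = (-99/10 + (2/1015)*(-9))/(-3365) + 16434/16811 = (-99/10 - 18/1015)*(-1/3365) + 16434*(1/16811) = -20133/2030*(-1/3365) + 16434/16811 = 20133/6830950 + 16434/16811 = 112598288163/114835100450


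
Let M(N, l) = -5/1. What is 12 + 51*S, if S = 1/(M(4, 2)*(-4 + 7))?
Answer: 43/5 ≈ 8.6000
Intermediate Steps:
M(N, l) = -5 (M(N, l) = -5*1 = -5)
S = -1/15 (S = 1/(-5*(-4 + 7)) = 1/(-5*3) = 1/(-15) = -1/15 ≈ -0.066667)
12 + 51*S = 12 + 51*(-1/15) = 12 - 17/5 = 43/5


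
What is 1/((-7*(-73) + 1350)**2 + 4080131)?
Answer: 1/7543452 ≈ 1.3257e-7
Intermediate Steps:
1/((-7*(-73) + 1350)**2 + 4080131) = 1/((511 + 1350)**2 + 4080131) = 1/(1861**2 + 4080131) = 1/(3463321 + 4080131) = 1/7543452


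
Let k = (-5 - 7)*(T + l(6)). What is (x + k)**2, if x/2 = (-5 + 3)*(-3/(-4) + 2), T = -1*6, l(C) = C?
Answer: 121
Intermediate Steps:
T = -6
x = -11 (x = 2*((-5 + 3)*(-3/(-4) + 2)) = 2*(-2*(-3*(-1/4) + 2)) = 2*(-2*(3/4 + 2)) = 2*(-2*11/4) = 2*(-11/2) = -11)
k = 0 (k = (-5 - 7)*(-6 + 6) = -12*0 = 0)
(x + k)**2 = (-11 + 0)**2 = (-11)**2 = 121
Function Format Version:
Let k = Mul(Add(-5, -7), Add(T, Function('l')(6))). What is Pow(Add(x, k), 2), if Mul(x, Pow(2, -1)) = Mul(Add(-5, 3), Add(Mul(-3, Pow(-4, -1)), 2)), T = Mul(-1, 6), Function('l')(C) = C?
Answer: 121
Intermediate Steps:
T = -6
x = -11 (x = Mul(2, Mul(Add(-5, 3), Add(Mul(-3, Pow(-4, -1)), 2))) = Mul(2, Mul(-2, Add(Mul(-3, Rational(-1, 4)), 2))) = Mul(2, Mul(-2, Add(Rational(3, 4), 2))) = Mul(2, Mul(-2, Rational(11, 4))) = Mul(2, Rational(-11, 2)) = -11)
k = 0 (k = Mul(Add(-5, -7), Add(-6, 6)) = Mul(-12, 0) = 0)
Pow(Add(x, k), 2) = Pow(Add(-11, 0), 2) = Pow(-11, 2) = 121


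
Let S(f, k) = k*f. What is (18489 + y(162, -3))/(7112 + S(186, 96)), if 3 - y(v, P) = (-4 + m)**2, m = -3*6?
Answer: 2251/3121 ≈ 0.72124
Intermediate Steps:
m = -18
S(f, k) = f*k
y(v, P) = -481 (y(v, P) = 3 - (-4 - 18)**2 = 3 - 1*(-22)**2 = 3 - 1*484 = 3 - 484 = -481)
(18489 + y(162, -3))/(7112 + S(186, 96)) = (18489 - 481)/(7112 + 186*96) = 18008/(7112 + 17856) = 18008/24968 = 18008*(1/24968) = 2251/3121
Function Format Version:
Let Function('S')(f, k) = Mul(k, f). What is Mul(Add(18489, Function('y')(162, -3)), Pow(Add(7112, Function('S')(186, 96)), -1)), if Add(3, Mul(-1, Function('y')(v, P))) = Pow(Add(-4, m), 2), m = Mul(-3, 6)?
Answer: Rational(2251, 3121) ≈ 0.72124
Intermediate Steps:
m = -18
Function('S')(f, k) = Mul(f, k)
Function('y')(v, P) = -481 (Function('y')(v, P) = Add(3, Mul(-1, Pow(Add(-4, -18), 2))) = Add(3, Mul(-1, Pow(-22, 2))) = Add(3, Mul(-1, 484)) = Add(3, -484) = -481)
Mul(Add(18489, Function('y')(162, -3)), Pow(Add(7112, Function('S')(186, 96)), -1)) = Mul(Add(18489, -481), Pow(Add(7112, Mul(186, 96)), -1)) = Mul(18008, Pow(Add(7112, 17856), -1)) = Mul(18008, Pow(24968, -1)) = Mul(18008, Rational(1, 24968)) = Rational(2251, 3121)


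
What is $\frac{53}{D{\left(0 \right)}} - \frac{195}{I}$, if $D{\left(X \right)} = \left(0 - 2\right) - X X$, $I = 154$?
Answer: $- \frac{2138}{77} \approx -27.766$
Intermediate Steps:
$D{\left(X \right)} = -2 - X^{2}$
$\frac{53}{D{\left(0 \right)}} - \frac{195}{I} = \frac{53}{-2 - 0^{2}} - \frac{195}{154} = \frac{53}{-2 - 0} - \frac{195}{154} = \frac{53}{-2 + 0} - \frac{195}{154} = \frac{53}{-2} - \frac{195}{154} = 53 \left(- \frac{1}{2}\right) - \frac{195}{154} = - \frac{53}{2} - \frac{195}{154} = - \frac{2138}{77}$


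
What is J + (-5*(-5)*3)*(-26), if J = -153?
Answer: -2103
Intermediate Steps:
J + (-5*(-5)*3)*(-26) = -153 + (-5*(-5)*3)*(-26) = -153 + (25*3)*(-26) = -153 + 75*(-26) = -153 - 1950 = -2103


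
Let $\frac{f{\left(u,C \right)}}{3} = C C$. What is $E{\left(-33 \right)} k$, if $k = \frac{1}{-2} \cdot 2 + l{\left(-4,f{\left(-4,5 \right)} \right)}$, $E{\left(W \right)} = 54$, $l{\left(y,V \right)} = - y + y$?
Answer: $-54$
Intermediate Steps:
$f{\left(u,C \right)} = 3 C^{2}$ ($f{\left(u,C \right)} = 3 C C = 3 C^{2}$)
$l{\left(y,V \right)} = 0$
$k = -1$ ($k = \frac{1}{-2} \cdot 2 + 0 = \left(- \frac{1}{2}\right) 2 + 0 = -1 + 0 = -1$)
$E{\left(-33 \right)} k = 54 \left(-1\right) = -54$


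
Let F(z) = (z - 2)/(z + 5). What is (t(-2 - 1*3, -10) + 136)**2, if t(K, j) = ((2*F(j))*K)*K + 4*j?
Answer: 46656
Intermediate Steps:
F(z) = (-2 + z)/(5 + z)
t(K, j) = 4*j + 2*K**2*(-2 + j)/(5 + j) (t(K, j) = ((2*((-2 + j)/(5 + j)))*K)*K + 4*j = ((2*(-2 + j)/(5 + j))*K)*K + 4*j = (2*K*(-2 + j)/(5 + j))*K + 4*j = 2*K**2*(-2 + j)/(5 + j) + 4*j = 4*j + 2*K**2*(-2 + j)/(5 + j))
(t(-2 - 1*3, -10) + 136)**2 = (2*((-2 - 1*3)**2*(-2 - 10) + 2*(-10)*(5 - 10))/(5 - 10) + 136)**2 = (2*((-2 - 3)**2*(-12) + 2*(-10)*(-5))/(-5) + 136)**2 = (2*(-1/5)*((-5)**2*(-12) + 100) + 136)**2 = (2*(-1/5)*(25*(-12) + 100) + 136)**2 = (2*(-1/5)*(-300 + 100) + 136)**2 = (2*(-1/5)*(-200) + 136)**2 = (80 + 136)**2 = 216**2 = 46656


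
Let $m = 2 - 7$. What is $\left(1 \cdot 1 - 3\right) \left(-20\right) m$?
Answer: $-200$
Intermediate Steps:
$m = -5$
$\left(1 \cdot 1 - 3\right) \left(-20\right) m = \left(1 \cdot 1 - 3\right) \left(-20\right) \left(-5\right) = \left(1 - 3\right) \left(-20\right) \left(-5\right) = \left(-2\right) \left(-20\right) \left(-5\right) = 40 \left(-5\right) = -200$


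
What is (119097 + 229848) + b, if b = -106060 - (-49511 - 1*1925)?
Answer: 294321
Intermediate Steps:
b = -54624 (b = -106060 - (-49511 - 1925) = -106060 - 1*(-51436) = -106060 + 51436 = -54624)
(119097 + 229848) + b = (119097 + 229848) - 54624 = 348945 - 54624 = 294321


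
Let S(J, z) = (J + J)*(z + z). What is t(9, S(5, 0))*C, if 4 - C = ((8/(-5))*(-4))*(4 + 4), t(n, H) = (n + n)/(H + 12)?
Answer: -354/5 ≈ -70.800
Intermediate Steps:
S(J, z) = 4*J*z (S(J, z) = (2*J)*(2*z) = 4*J*z)
t(n, H) = 2*n/(12 + H) (t(n, H) = (2*n)/(12 + H) = 2*n/(12 + H))
C = -236/5 (C = 4 - (8/(-5))*(-4)*(4 + 4) = 4 - (8*(-⅕))*(-4)*8 = 4 - (-8/5*(-4))*8 = 4 - 32*8/5 = 4 - 1*256/5 = 4 - 256/5 = -236/5 ≈ -47.200)
t(9, S(5, 0))*C = (2*9/(12 + 4*5*0))*(-236/5) = (2*9/(12 + 0))*(-236/5) = (2*9/12)*(-236/5) = (2*9*(1/12))*(-236/5) = (3/2)*(-236/5) = -354/5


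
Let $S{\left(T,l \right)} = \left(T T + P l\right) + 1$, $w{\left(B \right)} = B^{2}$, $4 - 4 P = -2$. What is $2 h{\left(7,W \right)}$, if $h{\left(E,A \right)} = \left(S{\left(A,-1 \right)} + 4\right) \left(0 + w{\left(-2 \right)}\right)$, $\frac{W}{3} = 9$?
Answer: $5860$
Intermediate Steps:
$P = \frac{3}{2}$ ($P = 1 - - \frac{1}{2} = 1 + \frac{1}{2} = \frac{3}{2} \approx 1.5$)
$W = 27$ ($W = 3 \cdot 9 = 27$)
$S{\left(T,l \right)} = 1 + T^{2} + \frac{3 l}{2}$ ($S{\left(T,l \right)} = \left(T T + \frac{3 l}{2}\right) + 1 = \left(T^{2} + \frac{3 l}{2}\right) + 1 = 1 + T^{2} + \frac{3 l}{2}$)
$h{\left(E,A \right)} = 14 + 4 A^{2}$ ($h{\left(E,A \right)} = \left(\left(1 + A^{2} + \frac{3}{2} \left(-1\right)\right) + 4\right) \left(0 + \left(-2\right)^{2}\right) = \left(\left(1 + A^{2} - \frac{3}{2}\right) + 4\right) \left(0 + 4\right) = \left(\left(- \frac{1}{2} + A^{2}\right) + 4\right) 4 = \left(\frac{7}{2} + A^{2}\right) 4 = 14 + 4 A^{2}$)
$2 h{\left(7,W \right)} = 2 \left(14 + 4 \cdot 27^{2}\right) = 2 \left(14 + 4 \cdot 729\right) = 2 \left(14 + 2916\right) = 2 \cdot 2930 = 5860$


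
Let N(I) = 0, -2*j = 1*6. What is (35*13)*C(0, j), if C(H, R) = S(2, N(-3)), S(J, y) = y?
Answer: 0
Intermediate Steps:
j = -3 (j = -6/2 = -½*6 = -3)
C(H, R) = 0
(35*13)*C(0, j) = (35*13)*0 = 455*0 = 0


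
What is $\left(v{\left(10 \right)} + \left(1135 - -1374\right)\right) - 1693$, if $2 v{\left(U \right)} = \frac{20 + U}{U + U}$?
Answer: $\frac{3267}{4} \approx 816.75$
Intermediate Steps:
$v{\left(U \right)} = \frac{20 + U}{4 U}$ ($v{\left(U \right)} = \frac{\left(20 + U\right) \frac{1}{U + U}}{2} = \frac{\left(20 + U\right) \frac{1}{2 U}}{2} = \frac{\frac{1}{2} \frac{1}{U} \left(20 + U\right)}{2} = \frac{20 + U}{4 U}$)
$\left(v{\left(10 \right)} + \left(1135 - -1374\right)\right) - 1693 = \left(\frac{20 + 10}{4 \cdot 10} + \left(1135 - -1374\right)\right) - 1693 = \left(\frac{1}{4} \cdot \frac{1}{10} \cdot 30 + \left(1135 + 1374\right)\right) - 1693 = \left(\frac{3}{4} + 2509\right) - 1693 = \frac{10039}{4} - 1693 = \frac{3267}{4}$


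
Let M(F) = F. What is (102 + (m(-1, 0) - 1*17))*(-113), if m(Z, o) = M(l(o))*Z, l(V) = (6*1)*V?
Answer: -9605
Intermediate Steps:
l(V) = 6*V
m(Z, o) = 6*Z*o (m(Z, o) = (6*o)*Z = 6*Z*o)
(102 + (m(-1, 0) - 1*17))*(-113) = (102 + (6*(-1)*0 - 1*17))*(-113) = (102 + (0 - 17))*(-113) = (102 - 17)*(-113) = 85*(-113) = -9605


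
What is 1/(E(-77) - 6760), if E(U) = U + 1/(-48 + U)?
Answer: -125/854626 ≈ -0.00014626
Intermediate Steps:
1/(E(-77) - 6760) = 1/((1 + (-77)² - 48*(-77))/(-48 - 77) - 6760) = 1/((1 + 5929 + 3696)/(-125) - 6760) = 1/(-1/125*9626 - 6760) = 1/(-9626/125 - 6760) = 1/(-854626/125) = -125/854626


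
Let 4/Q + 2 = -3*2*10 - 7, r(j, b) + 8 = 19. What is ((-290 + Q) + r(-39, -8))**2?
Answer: 370755025/4761 ≈ 77873.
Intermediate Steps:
r(j, b) = 11 (r(j, b) = -8 + 19 = 11)
Q = -4/69 (Q = 4/(-2 + (-3*2*10 - 7)) = 4/(-2 + (-6*10 - 7)) = 4/(-2 + (-60 - 7)) = 4/(-2 - 67) = 4/(-69) = 4*(-1/69) = -4/69 ≈ -0.057971)
((-290 + Q) + r(-39, -8))**2 = ((-290 - 4/69) + 11)**2 = (-20014/69 + 11)**2 = (-19255/69)**2 = 370755025/4761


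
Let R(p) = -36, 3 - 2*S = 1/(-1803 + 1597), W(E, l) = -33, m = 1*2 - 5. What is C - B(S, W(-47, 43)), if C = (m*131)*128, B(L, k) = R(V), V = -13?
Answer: -50268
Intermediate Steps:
m = -3 (m = 2 - 5 = -3)
S = 619/412 (S = 3/2 - 1/(2*(-1803 + 1597)) = 3/2 - ½/(-206) = 3/2 - ½*(-1/206) = 3/2 + 1/412 = 619/412 ≈ 1.5024)
B(L, k) = -36
C = -50304 (C = -3*131*128 = -393*128 = -50304)
C - B(S, W(-47, 43)) = -50304 - 1*(-36) = -50304 + 36 = -50268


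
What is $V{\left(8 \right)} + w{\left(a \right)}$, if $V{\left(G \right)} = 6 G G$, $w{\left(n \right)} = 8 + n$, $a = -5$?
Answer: $387$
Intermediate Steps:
$V{\left(G \right)} = 6 G^{2}$
$V{\left(8 \right)} + w{\left(a \right)} = 6 \cdot 8^{2} + \left(8 - 5\right) = 6 \cdot 64 + 3 = 384 + 3 = 387$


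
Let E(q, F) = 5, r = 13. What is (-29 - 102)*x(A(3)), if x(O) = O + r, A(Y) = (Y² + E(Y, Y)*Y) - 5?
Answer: -4192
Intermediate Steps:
A(Y) = -5 + Y² + 5*Y (A(Y) = (Y² + 5*Y) - 5 = -5 + Y² + 5*Y)
x(O) = 13 + O (x(O) = O + 13 = 13 + O)
(-29 - 102)*x(A(3)) = (-29 - 102)*(13 + (-5 + 3² + 5*3)) = -131*(13 + (-5 + 9 + 15)) = -131*(13 + 19) = -131*32 = -4192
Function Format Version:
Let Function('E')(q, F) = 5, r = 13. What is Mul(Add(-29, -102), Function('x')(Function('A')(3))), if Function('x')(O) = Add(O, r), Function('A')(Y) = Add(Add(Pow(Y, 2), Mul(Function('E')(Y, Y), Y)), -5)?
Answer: -4192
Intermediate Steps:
Function('A')(Y) = Add(-5, Pow(Y, 2), Mul(5, Y)) (Function('A')(Y) = Add(Add(Pow(Y, 2), Mul(5, Y)), -5) = Add(-5, Pow(Y, 2), Mul(5, Y)))
Function('x')(O) = Add(13, O) (Function('x')(O) = Add(O, 13) = Add(13, O))
Mul(Add(-29, -102), Function('x')(Function('A')(3))) = Mul(Add(-29, -102), Add(13, Add(-5, Pow(3, 2), Mul(5, 3)))) = Mul(-131, Add(13, Add(-5, 9, 15))) = Mul(-131, Add(13, 19)) = Mul(-131, 32) = -4192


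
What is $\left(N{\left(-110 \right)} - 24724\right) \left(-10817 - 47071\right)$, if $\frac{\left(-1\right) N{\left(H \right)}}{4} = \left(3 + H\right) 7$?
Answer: $1257790464$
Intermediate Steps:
$N{\left(H \right)} = -84 - 28 H$ ($N{\left(H \right)} = - 4 \left(3 + H\right) 7 = - 4 \left(21 + 7 H\right) = -84 - 28 H$)
$\left(N{\left(-110 \right)} - 24724\right) \left(-10817 - 47071\right) = \left(\left(-84 - -3080\right) - 24724\right) \left(-10817 - 47071\right) = \left(\left(-84 + 3080\right) - 24724\right) \left(-57888\right) = \left(2996 - 24724\right) \left(-57888\right) = \left(-21728\right) \left(-57888\right) = 1257790464$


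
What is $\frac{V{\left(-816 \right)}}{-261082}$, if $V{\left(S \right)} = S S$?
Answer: $- \frac{332928}{130541} \approx -2.5504$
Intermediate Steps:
$V{\left(S \right)} = S^{2}$
$\frac{V{\left(-816 \right)}}{-261082} = \frac{\left(-816\right)^{2}}{-261082} = 665856 \left(- \frac{1}{261082}\right) = - \frac{332928}{130541}$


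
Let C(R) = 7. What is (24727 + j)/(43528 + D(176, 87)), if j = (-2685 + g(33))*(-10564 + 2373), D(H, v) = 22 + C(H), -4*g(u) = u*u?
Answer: 96990247/174228 ≈ 556.69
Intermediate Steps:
g(u) = -u**2/4 (g(u) = -u*u/4 = -u**2/4)
D(H, v) = 29 (D(H, v) = 22 + 7 = 29)
j = 96891339/4 (j = (-2685 - 1/4*33**2)*(-10564 + 2373) = (-2685 - 1/4*1089)*(-8191) = (-2685 - 1089/4)*(-8191) = -11829/4*(-8191) = 96891339/4 ≈ 2.4223e+7)
(24727 + j)/(43528 + D(176, 87)) = (24727 + 96891339/4)/(43528 + 29) = (96990247/4)/43557 = (96990247/4)*(1/43557) = 96990247/174228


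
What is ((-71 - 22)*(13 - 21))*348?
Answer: 258912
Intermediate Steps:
((-71 - 22)*(13 - 21))*348 = -93*(-8)*348 = 744*348 = 258912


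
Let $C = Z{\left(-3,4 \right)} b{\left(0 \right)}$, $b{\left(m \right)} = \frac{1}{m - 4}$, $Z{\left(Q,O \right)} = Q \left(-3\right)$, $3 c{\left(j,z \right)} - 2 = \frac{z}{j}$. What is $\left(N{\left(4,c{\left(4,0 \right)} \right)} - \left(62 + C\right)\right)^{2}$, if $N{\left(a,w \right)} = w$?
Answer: $\frac{502681}{144} \approx 3490.8$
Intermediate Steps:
$c{\left(j,z \right)} = \frac{2}{3} + \frac{z}{3 j}$ ($c{\left(j,z \right)} = \frac{2}{3} + \frac{z \frac{1}{j}}{3} = \frac{2}{3} + \frac{z}{3 j}$)
$Z{\left(Q,O \right)} = - 3 Q$
$b{\left(m \right)} = \frac{1}{-4 + m}$
$C = - \frac{9}{4}$ ($C = \frac{\left(-3\right) \left(-3\right)}{-4 + 0} = \frac{9}{-4} = 9 \left(- \frac{1}{4}\right) = - \frac{9}{4} \approx -2.25$)
$\left(N{\left(4,c{\left(4,0 \right)} \right)} - \left(62 + C\right)\right)^{2} = \left(\frac{0 + 2 \cdot 4}{3 \cdot 4} - \frac{239}{4}\right)^{2} = \left(\frac{1}{3} \cdot \frac{1}{4} \left(0 + 8\right) + \left(-62 + \frac{9}{4}\right)\right)^{2} = \left(\frac{1}{3} \cdot \frac{1}{4} \cdot 8 - \frac{239}{4}\right)^{2} = \left(\frac{2}{3} - \frac{239}{4}\right)^{2} = \left(- \frac{709}{12}\right)^{2} = \frac{502681}{144}$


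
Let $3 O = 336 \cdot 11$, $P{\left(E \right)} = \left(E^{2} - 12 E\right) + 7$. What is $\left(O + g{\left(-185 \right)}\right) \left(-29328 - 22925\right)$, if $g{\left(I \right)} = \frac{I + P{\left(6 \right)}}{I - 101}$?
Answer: $- \frac{9211315599}{143} \approx -6.4415 \cdot 10^{7}$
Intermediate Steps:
$P{\left(E \right)} = 7 + E^{2} - 12 E$
$O = 1232$ ($O = \frac{336 \cdot 11}{3} = \frac{1}{3} \cdot 3696 = 1232$)
$g{\left(I \right)} = \frac{-29 + I}{-101 + I}$ ($g{\left(I \right)} = \frac{I + \left(7 + 6^{2} - 72\right)}{I - 101} = \frac{I + \left(7 + 36 - 72\right)}{-101 + I} = \frac{I - 29}{-101 + I} = \frac{-29 + I}{-101 + I}$)
$\left(O + g{\left(-185 \right)}\right) \left(-29328 - 22925\right) = \left(1232 + \frac{-29 - 185}{-101 - 185}\right) \left(-29328 - 22925\right) = \left(1232 + \frac{1}{-286} \left(-214\right)\right) \left(-52253\right) = \left(1232 - - \frac{107}{143}\right) \left(-52253\right) = \left(1232 + \frac{107}{143}\right) \left(-52253\right) = \frac{176283}{143} \left(-52253\right) = - \frac{9211315599}{143}$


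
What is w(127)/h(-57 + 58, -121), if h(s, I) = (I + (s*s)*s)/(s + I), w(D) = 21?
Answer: 21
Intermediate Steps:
h(s, I) = (I + s**3)/(I + s) (h(s, I) = (I + s**2*s)/(I + s) = (I + s**3)/(I + s))
w(127)/h(-57 + 58, -121) = 21/(((-121 + (-57 + 58)**3)/(-121 + (-57 + 58)))) = 21/(((-121 + 1**3)/(-121 + 1))) = 21/(((-121 + 1)/(-120))) = 21/((-1/120*(-120))) = 21/1 = 21*1 = 21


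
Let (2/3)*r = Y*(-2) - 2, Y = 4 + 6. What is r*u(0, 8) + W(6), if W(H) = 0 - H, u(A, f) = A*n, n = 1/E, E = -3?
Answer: -6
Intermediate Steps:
Y = 10
n = -⅓ (n = 1/(-3) = -⅓ ≈ -0.33333)
u(A, f) = -A/3 (u(A, f) = A*(-⅓) = -A/3)
W(H) = -H
r = -33 (r = 3*(10*(-2) - 2)/2 = 3*(-20 - 2)/2 = (3/2)*(-22) = -33)
r*u(0, 8) + W(6) = -(-11)*0 - 1*6 = -33*0 - 6 = 0 - 6 = -6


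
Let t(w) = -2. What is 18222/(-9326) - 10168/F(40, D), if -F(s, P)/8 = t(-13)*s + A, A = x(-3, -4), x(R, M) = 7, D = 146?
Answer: -6591776/340399 ≈ -19.365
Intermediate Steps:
A = 7
F(s, P) = -56 + 16*s (F(s, P) = -8*(-2*s + 7) = -8*(7 - 2*s) = -56 + 16*s)
18222/(-9326) - 10168/F(40, D) = 18222/(-9326) - 10168/(-56 + 16*40) = 18222*(-1/9326) - 10168/(-56 + 640) = -9111/4663 - 10168/584 = -9111/4663 - 10168*1/584 = -9111/4663 - 1271/73 = -6591776/340399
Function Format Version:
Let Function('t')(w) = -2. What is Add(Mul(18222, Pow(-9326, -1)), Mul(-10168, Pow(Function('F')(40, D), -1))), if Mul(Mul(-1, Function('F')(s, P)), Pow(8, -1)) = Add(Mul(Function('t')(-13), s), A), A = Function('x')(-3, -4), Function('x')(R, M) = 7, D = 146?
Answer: Rational(-6591776, 340399) ≈ -19.365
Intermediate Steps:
A = 7
Function('F')(s, P) = Add(-56, Mul(16, s)) (Function('F')(s, P) = Mul(-8, Add(Mul(-2, s), 7)) = Mul(-8, Add(7, Mul(-2, s))) = Add(-56, Mul(16, s)))
Add(Mul(18222, Pow(-9326, -1)), Mul(-10168, Pow(Function('F')(40, D), -1))) = Add(Mul(18222, Pow(-9326, -1)), Mul(-10168, Pow(Add(-56, Mul(16, 40)), -1))) = Add(Mul(18222, Rational(-1, 9326)), Mul(-10168, Pow(Add(-56, 640), -1))) = Add(Rational(-9111, 4663), Mul(-10168, Pow(584, -1))) = Add(Rational(-9111, 4663), Mul(-10168, Rational(1, 584))) = Add(Rational(-9111, 4663), Rational(-1271, 73)) = Rational(-6591776, 340399)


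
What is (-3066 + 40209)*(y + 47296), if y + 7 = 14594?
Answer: 2298520269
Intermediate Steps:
y = 14587 (y = -7 + 14594 = 14587)
(-3066 + 40209)*(y + 47296) = (-3066 + 40209)*(14587 + 47296) = 37143*61883 = 2298520269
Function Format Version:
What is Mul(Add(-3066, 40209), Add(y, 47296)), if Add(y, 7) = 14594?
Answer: 2298520269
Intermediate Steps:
y = 14587 (y = Add(-7, 14594) = 14587)
Mul(Add(-3066, 40209), Add(y, 47296)) = Mul(Add(-3066, 40209), Add(14587, 47296)) = Mul(37143, 61883) = 2298520269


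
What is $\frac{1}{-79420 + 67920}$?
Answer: $- \frac{1}{11500} \approx -8.6957 \cdot 10^{-5}$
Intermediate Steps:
$\frac{1}{-79420 + 67920} = \frac{1}{-11500} = - \frac{1}{11500}$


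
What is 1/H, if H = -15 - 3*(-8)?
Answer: ⅑ ≈ 0.11111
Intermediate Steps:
H = 9 (H = -15 + 24 = 9)
1/H = 1/9 = ⅑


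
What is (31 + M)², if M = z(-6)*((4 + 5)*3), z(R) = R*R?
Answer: 1006009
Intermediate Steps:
z(R) = R²
M = 972 (M = (-6)²*((4 + 5)*3) = 36*(9*3) = 36*27 = 972)
(31 + M)² = (31 + 972)² = 1003² = 1006009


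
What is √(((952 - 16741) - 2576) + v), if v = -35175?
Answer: 2*I*√13385 ≈ 231.39*I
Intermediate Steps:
√(((952 - 16741) - 2576) + v) = √(((952 - 16741) - 2576) - 35175) = √((-15789 - 2576) - 35175) = √(-18365 - 35175) = √(-53540) = 2*I*√13385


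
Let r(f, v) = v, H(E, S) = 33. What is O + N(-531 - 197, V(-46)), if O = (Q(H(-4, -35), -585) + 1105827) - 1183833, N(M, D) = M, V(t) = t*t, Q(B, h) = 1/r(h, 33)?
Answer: -2598221/33 ≈ -78734.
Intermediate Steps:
Q(B, h) = 1/33
V(t) = t**2
O = -2574197/33 (O = (1/33 + 1105827) - 1183833 = 36492292/33 - 1183833 = -2574197/33 ≈ -78006.)
O + N(-531 - 197, V(-46)) = -2574197/33 + (-531 - 197) = -2574197/33 - 728 = -2598221/33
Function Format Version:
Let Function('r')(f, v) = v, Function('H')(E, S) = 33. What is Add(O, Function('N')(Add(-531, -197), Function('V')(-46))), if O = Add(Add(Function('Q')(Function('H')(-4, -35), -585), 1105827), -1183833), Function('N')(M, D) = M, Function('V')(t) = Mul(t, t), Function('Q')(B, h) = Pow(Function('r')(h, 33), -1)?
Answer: Rational(-2598221, 33) ≈ -78734.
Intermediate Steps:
Function('Q')(B, h) = Rational(1, 33) (Function('Q')(B, h) = Pow(33, -1) = Rational(1, 33))
Function('V')(t) = Pow(t, 2)
O = Rational(-2574197, 33) (O = Add(Add(Rational(1, 33), 1105827), -1183833) = Add(Rational(36492292, 33), -1183833) = Rational(-2574197, 33) ≈ -78006.)
Add(O, Function('N')(Add(-531, -197), Function('V')(-46))) = Add(Rational(-2574197, 33), Add(-531, -197)) = Add(Rational(-2574197, 33), -728) = Rational(-2598221, 33)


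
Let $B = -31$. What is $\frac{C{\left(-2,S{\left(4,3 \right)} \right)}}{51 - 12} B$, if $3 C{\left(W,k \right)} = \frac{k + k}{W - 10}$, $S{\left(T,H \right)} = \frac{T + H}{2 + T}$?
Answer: $\frac{217}{4212} \approx 0.051519$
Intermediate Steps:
$S{\left(T,H \right)} = \frac{H + T}{2 + T}$
$C{\left(W,k \right)} = \frac{2 k}{3 \left(-10 + W\right)}$ ($C{\left(W,k \right)} = \frac{\left(k + k\right) \frac{1}{W - 10}}{3} = \frac{2 k \frac{1}{-10 + W}}{3} = \frac{2 k}{3 \left(-10 + W\right)}$)
$\frac{C{\left(-2,S{\left(4,3 \right)} \right)}}{51 - 12} B = \frac{\frac{2}{3} \frac{3 + 4}{2 + 4} \frac{1}{-10 - 2}}{51 - 12} \left(-31\right) = \frac{\frac{2}{3} \cdot \frac{1}{6} \cdot 7 \frac{1}{-12}}{39} \left(-31\right) = \frac{\frac{2}{3} \cdot \frac{1}{6} \cdot 7 \left(- \frac{1}{12}\right)}{39} \left(-31\right) = \frac{\frac{2}{3} \cdot \frac{7}{6} \left(- \frac{1}{12}\right)}{39} \left(-31\right) = \frac{1}{39} \left(- \frac{7}{108}\right) \left(-31\right) = \left(- \frac{7}{4212}\right) \left(-31\right) = \frac{217}{4212}$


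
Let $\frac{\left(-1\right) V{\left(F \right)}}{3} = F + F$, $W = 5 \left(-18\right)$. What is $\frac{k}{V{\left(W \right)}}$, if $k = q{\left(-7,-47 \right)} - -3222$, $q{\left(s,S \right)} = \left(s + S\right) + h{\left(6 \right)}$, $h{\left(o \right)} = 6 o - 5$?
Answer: $\frac{3199}{540} \approx 5.9241$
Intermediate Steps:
$W = -90$
$h{\left(o \right)} = -5 + 6 o$
$q{\left(s,S \right)} = 31 + S + s$ ($q{\left(s,S \right)} = \left(s + S\right) + \left(-5 + 6 \cdot 6\right) = \left(S + s\right) + \left(-5 + 36\right) = \left(S + s\right) + 31 = 31 + S + s$)
$V{\left(F \right)} = - 6 F$ ($V{\left(F \right)} = - 3 \left(F + F\right) = - 3 \cdot 2 F = - 6 F$)
$k = 3199$ ($k = \left(31 - 47 - 7\right) - -3222 = -23 + 3222 = 3199$)
$\frac{k}{V{\left(W \right)}} = \frac{3199}{\left(-6\right) \left(-90\right)} = \frac{3199}{540}$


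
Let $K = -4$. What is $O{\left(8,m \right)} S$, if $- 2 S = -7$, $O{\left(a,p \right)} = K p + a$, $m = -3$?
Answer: $70$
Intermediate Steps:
$O{\left(a,p \right)} = a - 4 p$ ($O{\left(a,p \right)} = - 4 p + a = a - 4 p$)
$S = \frac{7}{2}$ ($S = \left(- \frac{1}{2}\right) \left(-7\right) = \frac{7}{2} \approx 3.5$)
$O{\left(8,m \right)} S = \left(8 - -12\right) \frac{7}{2} = \left(8 + 12\right) \frac{7}{2} = 20 \cdot \frac{7}{2} = 70$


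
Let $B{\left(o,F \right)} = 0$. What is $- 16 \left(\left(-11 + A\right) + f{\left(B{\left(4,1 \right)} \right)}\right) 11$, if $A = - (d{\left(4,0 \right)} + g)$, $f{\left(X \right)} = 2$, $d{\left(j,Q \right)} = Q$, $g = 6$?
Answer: $2640$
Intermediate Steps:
$A = -6$ ($A = - (0 + 6) = \left(-1\right) 6 = -6$)
$- 16 \left(\left(-11 + A\right) + f{\left(B{\left(4,1 \right)} \right)}\right) 11 = - 16 \left(\left(-11 - 6\right) + 2\right) 11 = - 16 \left(-17 + 2\right) 11 = \left(-16\right) \left(-15\right) 11 = 240 \cdot 11 = 2640$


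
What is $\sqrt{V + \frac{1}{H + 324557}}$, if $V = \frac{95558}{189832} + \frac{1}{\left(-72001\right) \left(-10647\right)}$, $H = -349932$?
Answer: $\frac{\sqrt{230229439179522685268084874715}}{676314367924650} \approx 0.70947$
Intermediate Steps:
$V = \frac{36627125733929}{72762097514652}$ ($V = 95558 \cdot \frac{1}{189832} - - \frac{1}{766594647} = \frac{47779}{94916} + \frac{1}{766594647} = \frac{36627125733929}{72762097514652} \approx 0.50338$)
$\sqrt{V + \frac{1}{H + 324557}} = \sqrt{\frac{36627125733929}{72762097514652} + \frac{1}{-349932 + 324557}} = \sqrt{\frac{36627125733929}{72762097514652} + \frac{1}{-25375}} = \sqrt{\frac{36627125733929}{72762097514652} - \frac{1}{25375}} = \sqrt{\frac{132762936200133389}{263762603490613500}} = \frac{\sqrt{230229439179522685268084874715}}{676314367924650}$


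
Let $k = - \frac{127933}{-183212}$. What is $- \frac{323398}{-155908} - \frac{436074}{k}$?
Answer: $- \frac{6228035385500185}{9972889082} \approx -6.245 \cdot 10^{5}$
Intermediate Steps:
$k = \frac{127933}{183212}$ ($k = \left(-127933\right) \left(- \frac{1}{183212}\right) = \frac{127933}{183212} \approx 0.69828$)
$- \frac{323398}{-155908} - \frac{436074}{k} = - \frac{323398}{-155908} - \frac{436074}{\frac{127933}{183212}} = \left(-323398\right) \left(- \frac{1}{155908}\right) - \frac{79893989688}{127933} = \frac{161699}{77954} - \frac{79893989688}{127933} = - \frac{6228035385500185}{9972889082}$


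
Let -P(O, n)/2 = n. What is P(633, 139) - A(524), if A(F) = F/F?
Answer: -279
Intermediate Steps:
P(O, n) = -2*n
A(F) = 1
P(633, 139) - A(524) = -2*139 - 1*1 = -278 - 1 = -279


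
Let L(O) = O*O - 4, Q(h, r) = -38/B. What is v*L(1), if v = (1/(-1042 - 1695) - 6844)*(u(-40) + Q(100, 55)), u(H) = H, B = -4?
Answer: -3427961307/5474 ≈ -6.2623e+5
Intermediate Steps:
Q(h, r) = 19/2 (Q(h, r) = -38/(-4) = -38*(-1/4) = 19/2)
v = 1142653769/5474 (v = (1/(-1042 - 1695) - 6844)*(-40 + 19/2) = (1/(-2737) - 6844)*(-61/2) = (-1/2737 - 6844)*(-61/2) = -18732029/2737*(-61/2) = 1142653769/5474 ≈ 2.0874e+5)
L(O) = -4 + O**2 (L(O) = O**2 - 4 = -4 + O**2)
v*L(1) = 1142653769*(-4 + 1**2)/5474 = 1142653769*(-4 + 1)/5474 = (1142653769/5474)*(-3) = -3427961307/5474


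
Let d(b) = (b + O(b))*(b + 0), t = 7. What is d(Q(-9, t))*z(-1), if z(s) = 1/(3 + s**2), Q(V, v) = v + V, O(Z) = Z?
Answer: 2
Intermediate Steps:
Q(V, v) = V + v
d(b) = 2*b**2 (d(b) = (b + b)*(b + 0) = (2*b)*b = 2*b**2)
d(Q(-9, t))*z(-1) = (2*(-9 + 7)**2)/(3 + (-1)**2) = (2*(-2)**2)/(3 + 1) = (2*4)/4 = 8*(1/4) = 2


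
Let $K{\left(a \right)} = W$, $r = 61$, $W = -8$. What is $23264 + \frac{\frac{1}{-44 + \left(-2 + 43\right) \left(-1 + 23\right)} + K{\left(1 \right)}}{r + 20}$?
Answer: $\frac{1616794609}{69498} \approx 23264.0$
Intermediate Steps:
$K{\left(a \right)} = -8$
$23264 + \frac{\frac{1}{-44 + \left(-2 + 43\right) \left(-1 + 23\right)} + K{\left(1 \right)}}{r + 20} = 23264 + \frac{\frac{1}{-44 + \left(-2 + 43\right) \left(-1 + 23\right)} - 8}{61 + 20} = 23264 + \frac{\frac{1}{-44 + 41 \cdot 22} - 8}{81} = 23264 + \left(\frac{1}{-44 + 902} - 8\right) \frac{1}{81} = 23264 + \left(\frac{1}{858} - 8\right) \frac{1}{81} = 23264 - \frac{6863}{69498} = \frac{1616794609}{69498}$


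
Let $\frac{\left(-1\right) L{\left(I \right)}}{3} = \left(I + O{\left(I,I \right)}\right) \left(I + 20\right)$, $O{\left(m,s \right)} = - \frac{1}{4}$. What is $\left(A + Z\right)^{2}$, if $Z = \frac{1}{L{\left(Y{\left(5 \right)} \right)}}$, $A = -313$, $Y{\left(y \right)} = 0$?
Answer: $\frac{22033636}{225} \approx 97927.0$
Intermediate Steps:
$O{\left(m,s \right)} = - \frac{1}{4}$ ($O{\left(m,s \right)} = \left(-1\right) \frac{1}{4} = - \frac{1}{4}$)
$L{\left(I \right)} = - 3 \left(20 + I\right) \left(- \frac{1}{4} + I\right)$ ($L{\left(I \right)} = - 3 \left(I - \frac{1}{4}\right) \left(I + 20\right) = - 3 \left(- \frac{1}{4} + I\right) \left(20 + I\right) = - 3 \left(20 + I\right) \left(- \frac{1}{4} + I\right)$)
$Z = \frac{1}{15}$ ($Z = \frac{1}{15 - 3 \cdot 0^{2} - 0} = \frac{1}{15 - 0 + 0} = \frac{1}{15 + 0 + 0} = \frac{1}{15} \approx 0.066667$)
$\left(A + Z\right)^{2} = \left(-313 + \frac{1}{15}\right)^{2} = \left(- \frac{4694}{15}\right)^{2} = \frac{22033636}{225}$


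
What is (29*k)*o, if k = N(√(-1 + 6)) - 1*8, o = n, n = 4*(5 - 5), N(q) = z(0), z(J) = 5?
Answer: 0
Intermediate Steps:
N(q) = 5
n = 0 (n = 4*0 = 0)
o = 0
k = -3 (k = 5 - 1*8 = 5 - 8 = -3)
(29*k)*o = (29*(-3))*0 = -87*0 = 0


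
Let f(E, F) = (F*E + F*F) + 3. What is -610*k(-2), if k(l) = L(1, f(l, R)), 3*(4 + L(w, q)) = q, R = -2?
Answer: 610/3 ≈ 203.33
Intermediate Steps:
f(E, F) = 3 + F² + E*F (f(E, F) = (E*F + F²) + 3 = (F² + E*F) + 3 = 3 + F² + E*F)
L(w, q) = -4 + q/3
k(l) = -5/3 - 2*l/3 (k(l) = -4 + (3 + (-2)² + l*(-2))/3 = -4 + (3 + 4 - 2*l)/3 = -4 + (7 - 2*l)/3 = -4 + (7/3 - 2*l/3) = -5/3 - 2*l/3)
-610*k(-2) = -610*(-5/3 - ⅔*(-2)) = -610*(-5/3 + 4/3) = -610*(-⅓) = 610/3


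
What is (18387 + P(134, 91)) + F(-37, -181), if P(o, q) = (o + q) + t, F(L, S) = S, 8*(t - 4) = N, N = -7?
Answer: 147473/8 ≈ 18434.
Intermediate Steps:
t = 25/8 (t = 4 + (⅛)*(-7) = 4 - 7/8 = 25/8 ≈ 3.1250)
P(o, q) = 25/8 + o + q (P(o, q) = (o + q) + 25/8 = 25/8 + o + q)
(18387 + P(134, 91)) + F(-37, -181) = (18387 + (25/8 + 134 + 91)) - 181 = (18387 + 1825/8) - 181 = 148921/8 - 181 = 147473/8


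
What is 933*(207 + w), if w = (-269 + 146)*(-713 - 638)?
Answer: 155232540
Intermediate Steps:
w = 166173 (w = -123*(-1351) = 166173)
933*(207 + w) = 933*(207 + 166173) = 933*166380 = 155232540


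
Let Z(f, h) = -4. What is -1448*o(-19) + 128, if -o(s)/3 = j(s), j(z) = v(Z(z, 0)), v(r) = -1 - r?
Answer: 13160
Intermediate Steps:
j(z) = 3 (j(z) = -1 - 1*(-4) = -1 + 4 = 3)
o(s) = -9 (o(s) = -3*3 = -9)
-1448*o(-19) + 128 = -1448*(-9) + 128 = 13032 + 128 = 13160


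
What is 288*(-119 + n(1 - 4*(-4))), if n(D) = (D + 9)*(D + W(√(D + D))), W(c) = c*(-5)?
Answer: 93024 - 37440*√34 ≈ -1.2529e+5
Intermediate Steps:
W(c) = -5*c
n(D) = (9 + D)*(D - 5*√2*√D) (n(D) = (D + 9)*(D - 5*√(D + D)) = (9 + D)*(D - 5*√2*√D))
288*(-119 + n(1 - 4*(-4))) = 288*(-119 + ((1 - 4*(-4))² + 9*(1 - 4*(-4)) - 45*√2*√(1 - 4*(-4)) - 5*√2*(1 - 4*(-4))^(3/2))) = 288*(-119 + ((1 + 16)² + 9*(1 + 16) - 45*√2*√(1 + 16) - 5*√2*(1 + 16)^(3/2))) = 288*(-119 + (17² + 9*17 - 45*√2*√17 - 5*√2*17^(3/2))) = 288*(-119 + (289 + 153 - 45*√34 - 5*√2*17*√17)) = 288*(-119 + (289 + 153 - 45*√34 - 85*√34)) = 288*(-119 + (442 - 130*√34)) = 288*(323 - 130*√34) = 93024 - 37440*√34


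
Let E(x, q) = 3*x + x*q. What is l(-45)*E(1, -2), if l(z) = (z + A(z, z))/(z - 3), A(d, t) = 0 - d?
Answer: 0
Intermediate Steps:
A(d, t) = -d
E(x, q) = 3*x + q*x
l(z) = 0 (l(z) = (z - z)/(z - 3) = 0/(-3 + z) = 0)
l(-45)*E(1, -2) = 0*(1*(3 - 2)) = 0*(1*1) = 0*1 = 0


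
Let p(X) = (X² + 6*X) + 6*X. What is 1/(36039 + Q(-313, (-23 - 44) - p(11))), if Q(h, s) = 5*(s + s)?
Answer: 1/32839 ≈ 3.0452e-5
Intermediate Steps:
p(X) = X² + 12*X
Q(h, s) = 10*s (Q(h, s) = 5*(2*s) = 10*s)
1/(36039 + Q(-313, (-23 - 44) - p(11))) = 1/(36039 + 10*((-23 - 44) - 11*(12 + 11))) = 1/(36039 + 10*(-67 - 11*23)) = 1/(36039 + 10*(-67 - 1*253)) = 1/(36039 + 10*(-67 - 253)) = 1/(36039 + 10*(-320)) = 1/(36039 - 3200) = 1/32839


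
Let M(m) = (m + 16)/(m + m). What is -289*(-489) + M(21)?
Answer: 5935519/42 ≈ 1.4132e+5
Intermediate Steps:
M(m) = (16 + m)/(2*m) (M(m) = (16 + m)/((2*m)) = (16 + m)*(1/(2*m)) = (16 + m)/(2*m))
-289*(-489) + M(21) = -289*(-489) + (1/2)*(16 + 21)/21 = 141321 + (1/2)*(1/21)*37 = 141321 + 37/42 = 5935519/42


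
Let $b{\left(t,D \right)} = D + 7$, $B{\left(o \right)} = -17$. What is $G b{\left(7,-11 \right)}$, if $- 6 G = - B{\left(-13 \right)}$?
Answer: $\frac{34}{3} \approx 11.333$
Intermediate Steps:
$G = - \frac{17}{6}$ ($G = - \frac{\left(-1\right) \left(-17\right)}{6} = \left(- \frac{1}{6}\right) 17 = - \frac{17}{6} \approx -2.8333$)
$b{\left(t,D \right)} = 7 + D$
$G b{\left(7,-11 \right)} = - \frac{17 \left(7 - 11\right)}{6} = \left(- \frac{17}{6}\right) \left(-4\right) = \frac{34}{3}$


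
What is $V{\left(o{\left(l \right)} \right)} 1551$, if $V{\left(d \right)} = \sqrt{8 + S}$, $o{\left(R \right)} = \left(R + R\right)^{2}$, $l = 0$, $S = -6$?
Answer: $1551 \sqrt{2} \approx 2193.4$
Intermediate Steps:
$o{\left(R \right)} = 4 R^{2}$ ($o{\left(R \right)} = \left(2 R\right)^{2} = 4 R^{2}$)
$V{\left(d \right)} = \sqrt{2}$ ($V{\left(d \right)} = \sqrt{8 - 6} = \sqrt{2}$)
$V{\left(o{\left(l \right)} \right)} 1551 = \sqrt{2} \cdot 1551 = 1551 \sqrt{2}$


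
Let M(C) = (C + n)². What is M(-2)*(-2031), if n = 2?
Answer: 0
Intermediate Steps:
M(C) = (2 + C)² (M(C) = (C + 2)² = (2 + C)²)
M(-2)*(-2031) = (2 - 2)²*(-2031) = 0²*(-2031) = 0*(-2031) = 0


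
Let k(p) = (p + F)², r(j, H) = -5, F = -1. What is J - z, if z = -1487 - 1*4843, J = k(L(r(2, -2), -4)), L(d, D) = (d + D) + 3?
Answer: 6379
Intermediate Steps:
L(d, D) = 3 + D + d (L(d, D) = (D + d) + 3 = 3 + D + d)
k(p) = (-1 + p)² (k(p) = (p - 1)² = (-1 + p)²)
J = 49 (J = (-1 + (3 - 4 - 5))² = (-1 - 6)² = (-7)² = 49)
z = -6330 (z = -1487 - 4843 = -6330)
J - z = 49 - 1*(-6330) = 49 + 6330 = 6379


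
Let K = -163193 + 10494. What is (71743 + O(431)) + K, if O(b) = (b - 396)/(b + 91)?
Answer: -42258997/522 ≈ -80956.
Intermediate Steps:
K = -152699
O(b) = (-396 + b)/(91 + b)
(71743 + O(431)) + K = (71743 + (-396 + 431)/(91 + 431)) - 152699 = (71743 + 35/522) - 152699 = 37449881/522 - 152699 = -42258997/522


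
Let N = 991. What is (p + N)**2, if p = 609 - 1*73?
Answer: 2331729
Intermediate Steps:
p = 536 (p = 609 - 73 = 536)
(p + N)**2 = (536 + 991)**2 = 1527**2 = 2331729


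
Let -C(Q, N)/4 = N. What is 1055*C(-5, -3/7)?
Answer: 12660/7 ≈ 1808.6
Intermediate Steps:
C(Q, N) = -4*N
1055*C(-5, -3/7) = 1055*(-(-12)/7) = 1055*(-4*(-3/7)) = 1055*(12/7) = 12660/7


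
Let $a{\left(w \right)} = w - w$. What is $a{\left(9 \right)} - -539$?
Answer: $539$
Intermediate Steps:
$a{\left(w \right)} = 0$
$a{\left(9 \right)} - -539 = 0 - -539 = 0 + 539 = 539$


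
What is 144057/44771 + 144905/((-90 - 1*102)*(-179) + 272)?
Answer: 2295535247/310173488 ≈ 7.4008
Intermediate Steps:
144057/44771 + 144905/((-90 - 1*102)*(-179) + 272) = 144057*(1/44771) + 144905/((-90 - 102)*(-179) + 272) = 144057/44771 + 144905/(-192*(-179) + 272) = 144057/44771 + 144905/(34368 + 272) = 144057/44771 + 144905/34640 = 144057/44771 + 144905*(1/34640) = 144057/44771 + 28981/6928 = 2295535247/310173488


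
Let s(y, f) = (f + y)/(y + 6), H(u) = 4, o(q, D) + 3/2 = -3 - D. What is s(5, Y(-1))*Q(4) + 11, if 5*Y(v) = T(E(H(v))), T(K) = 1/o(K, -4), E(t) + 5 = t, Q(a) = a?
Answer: 697/55 ≈ 12.673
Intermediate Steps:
o(q, D) = -9/2 - D (o(q, D) = -3/2 + (-3 - D) = -9/2 - D)
E(t) = -5 + t
T(K) = -2 (T(K) = 1/(-9/2 - 1*(-4)) = 1/(-9/2 + 4) = 1/(-½) = -2)
Y(v) = -⅖ (Y(v) = (⅕)*(-2) = -⅖)
s(y, f) = (f + y)/(6 + y)
s(5, Y(-1))*Q(4) + 11 = ((-⅖ + 5)/(6 + 5))*4 + 11 = ((23/5)/11)*4 + 11 = ((1/11)*(23/5))*4 + 11 = (23/55)*4 + 11 = 92/55 + 11 = 697/55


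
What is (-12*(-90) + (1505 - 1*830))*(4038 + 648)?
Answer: 8223930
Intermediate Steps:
(-12*(-90) + (1505 - 1*830))*(4038 + 648) = (1080 + (1505 - 830))*4686 = (1080 + 675)*4686 = 1755*4686 = 8223930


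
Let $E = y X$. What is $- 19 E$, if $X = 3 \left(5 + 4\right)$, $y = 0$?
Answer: $0$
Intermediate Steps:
$X = 27$ ($X = 3 \cdot 9 = 27$)
$E = 0$ ($E = 0 \cdot 27 = 0$)
$- 19 E = \left(-19\right) 0 = 0$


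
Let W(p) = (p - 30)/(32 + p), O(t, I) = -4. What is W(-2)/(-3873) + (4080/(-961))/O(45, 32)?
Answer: 59272276/55829295 ≈ 1.0617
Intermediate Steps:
W(p) = (-30 + p)/(32 + p)
W(-2)/(-3873) + (4080/(-961))/O(45, 32) = ((-30 - 2)/(32 - 2))/(-3873) + (4080/(-961))/(-4) = (-32/30)*(-1/3873) + (4080*(-1/961))*(-1/4) = ((1/30)*(-32))*(-1/3873) - 4080/961*(-1/4) = -16/15*(-1/3873) + 1020/961 = 16/58095 + 1020/961 = 59272276/55829295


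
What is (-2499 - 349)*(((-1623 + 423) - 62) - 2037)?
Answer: 9395552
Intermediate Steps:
(-2499 - 349)*(((-1623 + 423) - 62) - 2037) = -2848*((-1200 - 62) - 2037) = -2848*(-1262 - 2037) = -2848*(-3299) = 9395552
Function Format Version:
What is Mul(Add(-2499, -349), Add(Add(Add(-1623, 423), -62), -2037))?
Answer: 9395552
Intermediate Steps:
Mul(Add(-2499, -349), Add(Add(Add(-1623, 423), -62), -2037)) = Mul(-2848, Add(Add(-1200, -62), -2037)) = Mul(-2848, Add(-1262, -2037)) = Mul(-2848, -3299) = 9395552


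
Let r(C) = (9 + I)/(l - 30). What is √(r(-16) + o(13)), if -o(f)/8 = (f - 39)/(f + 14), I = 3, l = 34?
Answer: 17*√3/9 ≈ 3.2717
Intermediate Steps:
r(C) = 3 (r(C) = (9 + 3)/(34 - 30) = 12/4 = 12*(¼) = 3)
o(f) = -8*(-39 + f)/(14 + f) (o(f) = -8*(f - 39)/(f + 14) = -8*(-39 + f)/(14 + f))
√(r(-16) + o(13)) = √(3 + 8*(39 - 1*13)/(14 + 13)) = √(3 + 8*(39 - 13)/27) = √(3 + 8*(1/27)*26) = √(3 + 208/27) = √(289/27) = 17*√3/9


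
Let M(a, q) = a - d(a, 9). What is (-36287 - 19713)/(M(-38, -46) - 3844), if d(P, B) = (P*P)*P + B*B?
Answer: -56000/50909 ≈ -1.1000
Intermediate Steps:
d(P, B) = B**2 + P**3 (d(P, B) = P**2*P + B**2 = P**3 + B**2 = B**2 + P**3)
M(a, q) = -81 + a - a**3 (M(a, q) = a - (9**2 + a**3) = a - (81 + a**3) = a + (-81 - a**3) = -81 + a - a**3)
(-36287 - 19713)/(M(-38, -46) - 3844) = (-36287 - 19713)/((-81 - 38 - 1*(-38)**3) - 3844) = -56000/((-81 - 38 - 1*(-54872)) - 3844) = -56000/((-81 - 38 + 54872) - 3844) = -56000/(54753 - 3844) = -56000/50909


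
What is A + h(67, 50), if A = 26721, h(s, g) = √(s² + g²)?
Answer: 26721 + √6989 ≈ 26805.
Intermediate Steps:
h(s, g) = √(g² + s²)
A + h(67, 50) = 26721 + √(50² + 67²) = 26721 + √(2500 + 4489) = 26721 + √6989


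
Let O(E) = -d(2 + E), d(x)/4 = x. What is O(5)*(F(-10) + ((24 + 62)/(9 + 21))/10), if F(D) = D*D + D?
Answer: -189602/75 ≈ -2528.0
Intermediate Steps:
d(x) = 4*x
F(D) = D + D² (F(D) = D² + D = D + D²)
O(E) = -8 - 4*E (O(E) = -4*(2 + E) = -(8 + 4*E) = -8 - 4*E)
O(5)*(F(-10) + ((24 + 62)/(9 + 21))/10) = (-8 - 4*5)*(-10*(1 - 10) + ((24 + 62)/(9 + 21))/10) = (-8 - 20)*(-10*(-9) + (86/30)*(⅒)) = -28*(90 + (86*(1/30))*(⅒)) = -28*(90 + (43/15)*(⅒)) = -28*(90 + 43/150) = -28*13543/150 = -189602/75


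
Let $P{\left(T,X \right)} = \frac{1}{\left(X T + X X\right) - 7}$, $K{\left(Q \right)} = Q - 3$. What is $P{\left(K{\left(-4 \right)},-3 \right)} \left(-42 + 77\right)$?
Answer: $\frac{35}{23} \approx 1.5217$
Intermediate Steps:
$K{\left(Q \right)} = -3 + Q$ ($K{\left(Q \right)} = Q - 3 = -3 + Q$)
$P{\left(T,X \right)} = \frac{1}{-7 + X^{2} + T X}$ ($P{\left(T,X \right)} = \frac{1}{\left(T X + X^{2}\right) - 7} = \frac{1}{\left(X^{2} + T X\right) - 7} = \frac{1}{-7 + X^{2} + T X}$)
$P{\left(K{\left(-4 \right)},-3 \right)} \left(-42 + 77\right) = \frac{-42 + 77}{-7 + \left(-3\right)^{2} + \left(-3 - 4\right) \left(-3\right)} = \frac{1}{-7 + 9 - -21} \cdot 35 = \frac{1}{-7 + 9 + 21} \cdot 35 = \frac{1}{23} \cdot 35 = \frac{35}{23}$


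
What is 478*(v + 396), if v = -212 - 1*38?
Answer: 69788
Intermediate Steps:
v = -250 (v = -212 - 38 = -250)
478*(v + 396) = 478*(-250 + 396) = 478*146 = 69788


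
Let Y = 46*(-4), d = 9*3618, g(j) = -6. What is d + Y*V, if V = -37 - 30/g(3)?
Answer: 38450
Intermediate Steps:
V = -32 (V = -37 - 30/(-6) = -37 - 30*(-1)/6 = -37 - 1*(-5) = -37 + 5 = -32)
d = 32562
Y = -184
d + Y*V = 32562 - 184*(-32) = 32562 + 5888 = 38450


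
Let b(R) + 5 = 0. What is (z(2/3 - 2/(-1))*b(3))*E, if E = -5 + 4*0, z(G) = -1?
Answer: -25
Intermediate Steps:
b(R) = -5 (b(R) = -5 + 0 = -5)
E = -5 (E = -5 + 0 = -5)
(z(2/3 - 2/(-1))*b(3))*E = -1*(-5)*(-5) = 5*(-5) = -25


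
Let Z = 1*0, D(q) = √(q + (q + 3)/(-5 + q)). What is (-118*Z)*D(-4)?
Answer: 0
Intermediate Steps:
D(q) = √(q + (3 + q)/(-5 + q))
Z = 0
(-118*Z)*D(-4) = (-118*0)*√((3 - 4 - 4*(-5 - 4))/(-5 - 4)) = 0*√((3 - 4 - 4*(-9))/(-9)) = 0*√(-(3 - 4 + 36)/9) = 0*√(-⅑*35) = 0*√(-35/9) = 0*(I*√35/3) = 0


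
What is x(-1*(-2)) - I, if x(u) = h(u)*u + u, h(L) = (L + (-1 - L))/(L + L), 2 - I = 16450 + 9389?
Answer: 51677/2 ≈ 25839.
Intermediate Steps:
I = -25837 (I = 2 - (16450 + 9389) = 2 - 1*25839 = 2 - 25839 = -25837)
h(L) = -1/(2*L)
x(u) = -½ + u (x(u) = (-1/(2*u))*u + u = -½ + u)
x(-1*(-2)) - I = (-½ - 1*(-2)) - 1*(-25837) = (-½ + 2) + 25837 = 3/2 + 25837 = 51677/2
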